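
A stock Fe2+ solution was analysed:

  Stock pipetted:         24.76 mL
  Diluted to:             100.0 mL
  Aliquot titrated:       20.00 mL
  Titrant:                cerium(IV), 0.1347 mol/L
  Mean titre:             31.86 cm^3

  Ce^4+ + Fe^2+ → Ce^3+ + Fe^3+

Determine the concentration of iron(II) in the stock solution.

0.8666 mol/L

n(Ce4+) = 0.03186 × 0.1347 = 4.292 × 10^-3 mol
n(Fe2+) in the aliquot = 4.292 × 10^-3 mol (1:1 ratio)
[Fe2+]_dilute = 4.292 × 10^-3 / 0.02000 = 0.2146 mol/L
Dilution factor = 100.0 / 24.76 = 4.039
[Fe2+]_stock = 0.2146 × 4.039 = 0.8666 mol/L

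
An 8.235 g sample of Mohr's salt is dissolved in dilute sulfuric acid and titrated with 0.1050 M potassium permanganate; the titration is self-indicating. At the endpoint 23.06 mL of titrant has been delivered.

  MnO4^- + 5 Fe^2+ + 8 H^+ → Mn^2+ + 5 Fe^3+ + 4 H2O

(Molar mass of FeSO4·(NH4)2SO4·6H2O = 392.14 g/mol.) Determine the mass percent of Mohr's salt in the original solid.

n(KMnO4) = 0.02306 L × 0.1050 mol/L = 2.421 × 10^-3 mol
From the 5:1 ratio, n(FeSO4·(NH4)2SO4·6H2O) = 5/1 × 2.421 × 10^-3 = 0.01211 mol
mass of FeSO4·(NH4)2SO4·6H2O = 0.01211 × 392.14 g/mol = 4.747 g
% FeSO4·(NH4)2SO4·6H2O = 4.747 / 8.235 × 100 = 57.65 %

57.65 %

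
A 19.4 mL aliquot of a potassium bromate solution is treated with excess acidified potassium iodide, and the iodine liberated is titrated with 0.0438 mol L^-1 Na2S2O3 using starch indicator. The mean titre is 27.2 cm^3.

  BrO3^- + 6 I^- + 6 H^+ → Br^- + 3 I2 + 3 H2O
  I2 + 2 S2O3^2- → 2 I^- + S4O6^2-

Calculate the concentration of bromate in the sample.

0.0102 mol/L

n(S2O3^2-) = 0.0272 × 0.0438 = 1.19 × 10^-3 mol
n(I2) = n(S2O3^2-)/2 = 5.96 × 10^-4 mol
From the 1:3 ratio, n(BrO3^-) in the aliquot = 1/3 × 5.96 × 10^-4 = 1.99 × 10^-4 mol
[BrO3^-] = 1.99 × 10^-4 / 0.0194 = 0.0102 mol/L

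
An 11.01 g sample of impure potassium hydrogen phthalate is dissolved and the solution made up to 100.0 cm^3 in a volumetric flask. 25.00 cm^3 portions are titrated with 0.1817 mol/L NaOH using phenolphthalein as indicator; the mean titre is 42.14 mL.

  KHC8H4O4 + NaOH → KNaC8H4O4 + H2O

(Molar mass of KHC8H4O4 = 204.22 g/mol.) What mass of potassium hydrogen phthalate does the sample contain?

6.255 g

n(NaOH) per titration = 0.04214 × 0.1817 = 7.657 × 10^-3 mol
n(KHC8H4O4) in each aliquot = 7.657 × 10^-3 mol (1:1 ratio)
n(KHC8H4O4) in the whole flask = 7.657 × 10^-3 × 100.0/25.00 = 0.03063 mol
mass of KHC8H4O4 = 0.03063 × 204.22 = 6.255 g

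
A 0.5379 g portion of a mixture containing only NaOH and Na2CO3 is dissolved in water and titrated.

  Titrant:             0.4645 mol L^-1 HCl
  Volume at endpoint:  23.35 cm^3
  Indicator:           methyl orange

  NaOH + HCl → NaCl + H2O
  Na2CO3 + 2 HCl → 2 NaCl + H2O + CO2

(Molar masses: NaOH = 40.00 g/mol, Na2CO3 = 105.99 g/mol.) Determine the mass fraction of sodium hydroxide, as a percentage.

21.11 %

n(HCl) = 0.02335 × 0.4645 = 0.01085 mol
Let x = n(NaOH), y = n(Na2CO3).
Titrant: 1x + 2y = 0.01085;  mass: 40.00x + 105.99y = 0.5379
Solving, x = 2.839 × 10^-3 mol, y = 4.004 × 10^-3 mol
mass of NaOH = 2.839 × 10^-3 × 40.00 = 0.1135 g
% NaOH = 0.1135 / 0.5379 × 100 = 21.11 %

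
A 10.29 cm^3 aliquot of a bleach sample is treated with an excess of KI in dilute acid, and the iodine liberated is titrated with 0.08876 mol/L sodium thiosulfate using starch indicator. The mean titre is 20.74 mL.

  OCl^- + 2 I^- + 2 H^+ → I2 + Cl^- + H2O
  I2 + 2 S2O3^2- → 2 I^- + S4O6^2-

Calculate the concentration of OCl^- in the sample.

n(S2O3^2-) = 0.02074 × 0.08876 = 1.841 × 10^-3 mol
n(I2) = n(S2O3^2-)/2 = 9.204 × 10^-4 mol
n(OCl^-) in the aliquot = 9.204 × 10^-4 mol (1:1 ratio)
[OCl^-] = 9.204 × 10^-4 / 0.01029 = 0.08945 mol/L

0.08945 mol/L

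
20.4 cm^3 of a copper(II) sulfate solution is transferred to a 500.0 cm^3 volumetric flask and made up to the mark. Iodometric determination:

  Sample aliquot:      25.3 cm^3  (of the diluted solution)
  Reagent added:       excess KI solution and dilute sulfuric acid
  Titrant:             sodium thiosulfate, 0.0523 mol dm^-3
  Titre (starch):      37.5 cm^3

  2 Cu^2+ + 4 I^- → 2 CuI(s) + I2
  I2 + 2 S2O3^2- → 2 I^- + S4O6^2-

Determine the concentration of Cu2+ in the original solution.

n(S2O3^2-) = 0.0375 × 0.0523 = 1.96 × 10^-3 mol
n(I2) = n(S2O3^2-)/2 = 9.81 × 10^-4 mol
From the 2:1 ratio, n(Cu2+) in the aliquot = 2/1 × 9.81 × 10^-4 = 1.96 × 10^-3 mol
[Cu2+]_dilute = 1.96 × 10^-3 / 0.0253 = 0.0775 mol/L
[Cu2+]_original = 0.0775 × 500.0/20.4 = 1.90 mol/L

1.90 mol/L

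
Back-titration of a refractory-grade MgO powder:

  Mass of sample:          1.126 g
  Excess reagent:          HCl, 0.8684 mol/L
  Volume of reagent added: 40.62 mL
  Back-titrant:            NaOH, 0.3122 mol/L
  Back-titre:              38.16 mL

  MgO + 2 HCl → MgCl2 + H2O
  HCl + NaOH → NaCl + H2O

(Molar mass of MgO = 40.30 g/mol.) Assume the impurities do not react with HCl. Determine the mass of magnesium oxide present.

0.4707 g

n(HCl) added = 0.04062 × 0.8684 = 0.03527 mol
n(NaOH) used in back-titration = 0.03816 × 0.3122 = 0.01191 mol
n(HCl) left over = 0.01191 mol (1:1 ratio)
n(HCl) consumed by analyte = 0.03527 − 0.01191 = 0.02336 mol
From the 1:2 ratio, n(MgO) = 1/2 × 0.02336 = 0.01168 mol
mass of MgO = 0.01168 × 40.30 = 0.4707 g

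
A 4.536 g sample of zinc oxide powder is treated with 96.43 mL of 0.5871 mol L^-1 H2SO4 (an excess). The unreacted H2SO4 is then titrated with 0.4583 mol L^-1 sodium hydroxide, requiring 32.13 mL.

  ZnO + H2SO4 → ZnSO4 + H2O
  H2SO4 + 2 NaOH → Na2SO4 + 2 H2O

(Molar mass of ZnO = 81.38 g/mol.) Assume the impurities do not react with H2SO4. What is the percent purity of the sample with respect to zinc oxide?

n(H2SO4) added = 0.09643 × 0.5871 = 0.05661 mol
n(NaOH) used in back-titration = 0.03213 × 0.4583 = 0.01473 mol
From the 1:2 ratio, n(H2SO4) left over = 1/2 × 0.01473 = 7.363 × 10^-3 mol
n(H2SO4) consumed by analyte = 0.05661 − 7.363 × 10^-3 = 0.04925 mol
n(ZnO) = 0.04925 mol (1:1 ratio)
mass of ZnO = 0.04925 × 81.38 = 4.008 g
% ZnO = 4.008 / 4.536 × 100 = 88.36 %

88.36 %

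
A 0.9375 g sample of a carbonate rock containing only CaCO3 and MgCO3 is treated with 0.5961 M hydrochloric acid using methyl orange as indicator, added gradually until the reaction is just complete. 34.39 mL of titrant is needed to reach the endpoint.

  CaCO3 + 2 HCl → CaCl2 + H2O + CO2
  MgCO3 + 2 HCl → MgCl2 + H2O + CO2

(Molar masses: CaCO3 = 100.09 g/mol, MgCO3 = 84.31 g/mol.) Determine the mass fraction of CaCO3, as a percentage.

49.61 %

n(HCl) = 0.03439 × 0.5961 = 0.02050 mol
Let x = n(CaCO3), y = n(MgCO3).
Titrant: 2x + 2y = 0.02050;  mass: 100.09x + 84.31y = 0.9375
Solving, x = 4.647 × 10^-3 mol, y = 5.603 × 10^-3 mol
mass of CaCO3 = 4.647 × 10^-3 × 100.09 = 0.4651 g
% CaCO3 = 0.4651 / 0.9375 × 100 = 49.61 %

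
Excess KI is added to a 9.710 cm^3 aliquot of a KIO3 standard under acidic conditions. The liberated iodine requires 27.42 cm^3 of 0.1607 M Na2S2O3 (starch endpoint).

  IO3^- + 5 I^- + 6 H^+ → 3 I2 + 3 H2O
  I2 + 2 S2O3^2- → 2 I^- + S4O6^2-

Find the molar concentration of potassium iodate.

0.07563 M

n(S2O3^2-) = 0.02742 × 0.1607 = 4.406 × 10^-3 mol
n(I2) = n(S2O3^2-)/2 = 2.203 × 10^-3 mol
From the 1:3 ratio, n(IO3^-) in the aliquot = 1/3 × 2.203 × 10^-3 = 7.344 × 10^-4 mol
[IO3^-] = 7.344 × 10^-4 / 0.009710 = 0.07563 mol/L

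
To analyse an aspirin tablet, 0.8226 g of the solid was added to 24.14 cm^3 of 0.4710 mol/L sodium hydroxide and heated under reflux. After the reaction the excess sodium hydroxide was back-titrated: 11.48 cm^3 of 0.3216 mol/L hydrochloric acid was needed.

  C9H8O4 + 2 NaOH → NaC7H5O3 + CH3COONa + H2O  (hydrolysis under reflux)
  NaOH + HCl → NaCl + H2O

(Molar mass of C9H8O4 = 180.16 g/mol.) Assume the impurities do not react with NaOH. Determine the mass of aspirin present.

0.6916 g

n(NaOH) added = 0.02414 × 0.4710 = 0.01137 mol
n(HCl) used in back-titration = 0.01148 × 0.3216 = 3.692 × 10^-3 mol
n(NaOH) left over = 3.692 × 10^-3 mol (1:1 ratio)
n(NaOH) consumed by analyte = 0.01137 − 3.692 × 10^-3 = 7.678 × 10^-3 mol
From the 1:2 ratio, n(C9H8O4) = 1/2 × 7.678 × 10^-3 = 3.839 × 10^-3 mol
mass of C9H8O4 = 3.839 × 10^-3 × 180.16 = 0.6916 g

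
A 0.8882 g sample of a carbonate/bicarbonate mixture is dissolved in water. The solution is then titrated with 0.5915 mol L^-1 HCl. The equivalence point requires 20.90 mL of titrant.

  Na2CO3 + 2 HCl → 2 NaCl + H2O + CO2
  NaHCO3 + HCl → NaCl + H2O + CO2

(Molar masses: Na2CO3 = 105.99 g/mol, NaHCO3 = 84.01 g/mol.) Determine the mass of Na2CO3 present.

0.2569 g

n(HCl) = 0.02090 × 0.5915 = 0.01236 mol
Let x = n(Na2CO3), y = n(NaHCO3).
Titrant: 2x + 1y = 0.01236;  mass: 105.99x + 84.01y = 0.8882
Solving, x = 2.424 × 10^-3 mol, y = 7.514 × 10^-3 mol
mass of Na2CO3 = 2.424 × 10^-3 × 105.99 = 0.2569 g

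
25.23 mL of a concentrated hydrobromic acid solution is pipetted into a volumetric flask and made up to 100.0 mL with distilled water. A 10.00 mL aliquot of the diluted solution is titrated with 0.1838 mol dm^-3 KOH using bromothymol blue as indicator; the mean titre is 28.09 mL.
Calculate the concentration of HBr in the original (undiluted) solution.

2.046 mol/L

HBr + KOH → KBr + H2O
n(KOH) = 0.02809 × 0.1838 = 5.163 × 10^-3 mol
n(HBr) in the aliquot = 5.163 × 10^-3 mol (1:1 ratio)
[HBr]_dilute = 5.163 × 10^-3 / 0.01000 = 0.5163 mol/L
Dilution factor = 100.0 / 25.23 = 3.964
[HBr]_stock = 0.5163 × 3.964 = 2.046 mol/L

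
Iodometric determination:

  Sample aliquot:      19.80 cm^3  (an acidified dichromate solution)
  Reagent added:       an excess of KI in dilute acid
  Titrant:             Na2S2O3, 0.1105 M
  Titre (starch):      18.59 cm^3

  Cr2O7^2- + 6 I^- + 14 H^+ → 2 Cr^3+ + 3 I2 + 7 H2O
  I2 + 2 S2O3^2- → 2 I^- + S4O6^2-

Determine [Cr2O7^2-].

n(S2O3^2-) = 0.01859 × 0.1105 = 2.054 × 10^-3 mol
n(I2) = n(S2O3^2-)/2 = 1.027 × 10^-3 mol
From the 1:3 ratio, n(Cr2O7^2-) in the aliquot = 1/3 × 1.027 × 10^-3 = 3.424 × 10^-4 mol
[Cr2O7^2-] = 3.424 × 10^-4 / 0.01980 = 0.01729 mol/L

0.01729 M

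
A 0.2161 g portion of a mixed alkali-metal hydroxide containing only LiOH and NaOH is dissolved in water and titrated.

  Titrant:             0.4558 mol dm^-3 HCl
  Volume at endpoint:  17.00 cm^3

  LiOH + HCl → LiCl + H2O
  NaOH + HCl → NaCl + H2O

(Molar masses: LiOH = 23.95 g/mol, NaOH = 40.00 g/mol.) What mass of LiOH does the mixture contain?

0.1400 g

n(HCl) = 0.01700 × 0.4558 = 7.749 × 10^-3 mol
Let x = n(LiOH), y = n(NaOH).
Titrant: 1x + 1y = 7.749 × 10^-3;  mass: 23.95x + 40.00y = 0.2161
Solving, x = 5.847 × 10^-3 mol, y = 1.902 × 10^-3 mol
mass of LiOH = 5.847 × 10^-3 × 23.95 = 0.1400 g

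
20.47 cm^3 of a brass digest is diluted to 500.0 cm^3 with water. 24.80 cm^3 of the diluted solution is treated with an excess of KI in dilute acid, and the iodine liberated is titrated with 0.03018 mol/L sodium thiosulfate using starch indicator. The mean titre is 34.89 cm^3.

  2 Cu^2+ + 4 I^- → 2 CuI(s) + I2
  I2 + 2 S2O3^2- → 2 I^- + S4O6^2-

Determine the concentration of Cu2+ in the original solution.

n(S2O3^2-) = 0.03489 × 0.03018 = 1.053 × 10^-3 mol
n(I2) = n(S2O3^2-)/2 = 5.265 × 10^-4 mol
From the 2:1 ratio, n(Cu2+) in the aliquot = 2/1 × 5.265 × 10^-4 = 1.053 × 10^-3 mol
[Cu2+]_dilute = 1.053 × 10^-3 / 0.02480 = 0.04246 mol/L
[Cu2+]_original = 0.04246 × 500.0/20.47 = 1.037 mol/L

1.037 mol/L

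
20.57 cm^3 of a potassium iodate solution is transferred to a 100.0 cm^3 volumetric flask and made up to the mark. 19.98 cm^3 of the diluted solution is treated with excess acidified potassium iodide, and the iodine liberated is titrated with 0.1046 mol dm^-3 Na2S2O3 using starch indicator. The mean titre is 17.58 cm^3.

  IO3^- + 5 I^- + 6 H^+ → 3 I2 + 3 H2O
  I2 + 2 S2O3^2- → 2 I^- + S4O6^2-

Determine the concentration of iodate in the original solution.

0.07457 mol/L

n(S2O3^2-) = 0.01758 × 0.1046 = 1.839 × 10^-3 mol
n(I2) = n(S2O3^2-)/2 = 9.194 × 10^-4 mol
From the 1:3 ratio, n(IO3^-) in the aliquot = 1/3 × 9.194 × 10^-4 = 3.065 × 10^-4 mol
[IO3^-]_dilute = 3.065 × 10^-4 / 0.01998 = 0.01534 mol/L
[IO3^-]_original = 0.01534 × 100.0/20.57 = 0.07457 mol/L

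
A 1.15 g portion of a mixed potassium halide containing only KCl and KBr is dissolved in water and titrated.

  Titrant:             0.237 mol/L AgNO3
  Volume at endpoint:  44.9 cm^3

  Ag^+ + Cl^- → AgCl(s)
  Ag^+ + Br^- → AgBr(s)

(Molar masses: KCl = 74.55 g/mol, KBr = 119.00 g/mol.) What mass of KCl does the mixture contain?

0.195 g

n(AgNO3) = 0.0449 × 0.237 = 0.0106 mol
Let x = n(KCl), y = n(KBr).
Titrant: 1x + 1y = 0.0106;  mass: 74.55x + 119.00y = 1.15
Solving, x = 2.62 × 10^-3 mol, y = 8.02 × 10^-3 mol
mass of KCl = 2.62 × 10^-3 × 74.55 = 0.195 g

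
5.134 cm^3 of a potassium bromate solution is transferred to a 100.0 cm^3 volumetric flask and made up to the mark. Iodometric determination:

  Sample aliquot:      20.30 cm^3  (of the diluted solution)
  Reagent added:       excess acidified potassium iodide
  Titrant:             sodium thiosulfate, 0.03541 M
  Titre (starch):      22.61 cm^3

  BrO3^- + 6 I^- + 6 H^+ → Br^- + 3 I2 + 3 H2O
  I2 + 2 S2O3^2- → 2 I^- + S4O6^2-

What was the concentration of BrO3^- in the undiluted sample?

n(S2O3^2-) = 0.02261 × 0.03541 = 8.006 × 10^-4 mol
n(I2) = n(S2O3^2-)/2 = 4.003 × 10^-4 mol
From the 1:3 ratio, n(BrO3^-) in the aliquot = 1/3 × 4.003 × 10^-4 = 1.334 × 10^-4 mol
[BrO3^-]_dilute = 1.334 × 10^-4 / 0.02030 = 0.006573 mol/L
[BrO3^-]_original = 0.006573 × 100.0/5.134 = 0.1280 mol/L

0.1280 M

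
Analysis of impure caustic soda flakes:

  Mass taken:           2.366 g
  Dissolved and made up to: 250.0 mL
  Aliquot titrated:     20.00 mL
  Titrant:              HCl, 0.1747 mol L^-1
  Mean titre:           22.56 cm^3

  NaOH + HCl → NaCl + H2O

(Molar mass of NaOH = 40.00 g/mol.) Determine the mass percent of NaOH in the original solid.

n(HCl) per titration = 0.02256 × 0.1747 = 3.941 × 10^-3 mol
n(NaOH) in each aliquot = 3.941 × 10^-3 mol (1:1 ratio)
n(NaOH) in the whole flask = 3.941 × 10^-3 × 250.0/20.00 = 0.04927 mol
mass of NaOH = 0.04927 × 40.00 = 1.971 g
% NaOH = 1.971 / 2.366 × 100 = 83.29 %

83.29 %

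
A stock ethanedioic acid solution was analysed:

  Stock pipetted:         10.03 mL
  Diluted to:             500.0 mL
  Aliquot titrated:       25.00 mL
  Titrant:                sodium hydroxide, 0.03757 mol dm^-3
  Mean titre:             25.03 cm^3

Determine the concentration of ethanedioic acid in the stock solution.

0.9376 mol/L

H2C2O4 + 2 NaOH → Na2C2O4 + 2 H2O
n(NaOH) = 0.02503 × 0.03757 = 9.404 × 10^-4 mol
From the 1:2 ratio, n(H2C2O4) in the aliquot = 1/2 × 9.404 × 10^-4 = 4.702 × 10^-4 mol
[H2C2O4]_dilute = 4.702 × 10^-4 / 0.02500 = 0.01881 mol/L
Dilution factor = 500.0 / 10.03 = 49.85
[H2C2O4]_stock = 0.01881 × 49.85 = 0.9376 mol/L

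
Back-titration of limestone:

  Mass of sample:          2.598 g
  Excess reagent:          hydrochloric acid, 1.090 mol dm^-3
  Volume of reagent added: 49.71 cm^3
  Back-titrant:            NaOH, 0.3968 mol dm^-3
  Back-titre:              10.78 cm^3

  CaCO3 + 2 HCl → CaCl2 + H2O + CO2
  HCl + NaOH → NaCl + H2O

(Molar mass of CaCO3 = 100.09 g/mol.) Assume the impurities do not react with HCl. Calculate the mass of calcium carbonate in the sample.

2.498 g

n(HCl) added = 0.04971 × 1.090 = 0.05418 mol
n(NaOH) used in back-titration = 0.01078 × 0.3968 = 4.278 × 10^-3 mol
n(HCl) left over = 4.278 × 10^-3 mol (1:1 ratio)
n(HCl) consumed by analyte = 0.05418 − 4.278 × 10^-3 = 0.04991 mol
From the 1:2 ratio, n(CaCO3) = 1/2 × 0.04991 = 0.02495 mol
mass of CaCO3 = 0.02495 × 100.09 = 2.498 g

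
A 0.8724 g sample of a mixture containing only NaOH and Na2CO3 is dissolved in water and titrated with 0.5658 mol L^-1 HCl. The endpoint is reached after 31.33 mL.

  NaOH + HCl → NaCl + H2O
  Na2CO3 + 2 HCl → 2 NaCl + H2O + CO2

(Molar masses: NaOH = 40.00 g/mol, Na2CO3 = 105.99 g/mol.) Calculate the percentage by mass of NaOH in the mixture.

23.65 %

n(HCl) = 0.03133 × 0.5658 = 0.01773 mol
Let x = n(NaOH), y = n(Na2CO3).
Titrant: 1x + 2y = 0.01773;  mass: 40.00x + 105.99y = 0.8724
Solving, x = 5.157 × 10^-3 mol, y = 6.285 × 10^-3 mol
mass of NaOH = 5.157 × 10^-3 × 40.00 = 0.2063 g
% NaOH = 0.2063 / 0.8724 × 100 = 23.65 %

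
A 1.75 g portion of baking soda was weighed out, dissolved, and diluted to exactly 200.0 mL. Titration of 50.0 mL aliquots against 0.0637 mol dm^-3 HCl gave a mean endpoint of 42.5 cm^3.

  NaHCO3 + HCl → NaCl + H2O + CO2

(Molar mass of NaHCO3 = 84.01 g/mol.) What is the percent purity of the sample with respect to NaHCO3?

52.0 %

n(HCl) per titration = 0.0425 × 0.0637 = 2.71 × 10^-3 mol
n(NaHCO3) in each aliquot = 2.71 × 10^-3 mol (1:1 ratio)
n(NaHCO3) in the whole flask = 2.71 × 10^-3 × 200.0/50.0 = 0.0108 mol
mass of NaHCO3 = 0.0108 × 84.01 = 0.910 g
% NaHCO3 = 0.910 / 1.75 × 100 = 52.0 %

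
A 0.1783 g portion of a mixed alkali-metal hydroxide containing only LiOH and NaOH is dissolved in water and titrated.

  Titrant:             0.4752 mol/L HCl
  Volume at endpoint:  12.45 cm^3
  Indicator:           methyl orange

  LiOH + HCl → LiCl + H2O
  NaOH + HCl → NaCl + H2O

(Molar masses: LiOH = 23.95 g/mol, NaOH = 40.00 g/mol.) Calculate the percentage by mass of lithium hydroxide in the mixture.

n(HCl) = 0.01245 × 0.4752 = 5.916 × 10^-3 mol
Let x = n(LiOH), y = n(NaOH).
Titrant: 1x + 1y = 5.916 × 10^-3;  mass: 23.95x + 40.00y = 0.1783
Solving, x = 3.635 × 10^-3 mol, y = 2.281 × 10^-3 mol
mass of LiOH = 3.635 × 10^-3 × 23.95 = 0.08707 g
% LiOH = 0.08707 / 0.1783 × 100 = 48.83 %

48.83 %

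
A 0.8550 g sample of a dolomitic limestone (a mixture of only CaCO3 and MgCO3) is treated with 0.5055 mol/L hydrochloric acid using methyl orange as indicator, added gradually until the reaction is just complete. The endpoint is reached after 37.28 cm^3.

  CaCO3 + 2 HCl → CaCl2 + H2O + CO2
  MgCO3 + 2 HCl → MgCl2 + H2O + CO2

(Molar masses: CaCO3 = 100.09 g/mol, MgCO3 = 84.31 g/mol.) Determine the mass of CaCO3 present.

0.3843 g

n(HCl) = 0.03728 × 0.5055 = 0.01885 mol
Let x = n(CaCO3), y = n(MgCO3).
Titrant: 2x + 2y = 0.01885;  mass: 100.09x + 84.31y = 0.8550
Solving, x = 3.840 × 10^-3 mol, y = 5.583 × 10^-3 mol
mass of CaCO3 = 3.840 × 10^-3 × 100.09 = 0.3843 g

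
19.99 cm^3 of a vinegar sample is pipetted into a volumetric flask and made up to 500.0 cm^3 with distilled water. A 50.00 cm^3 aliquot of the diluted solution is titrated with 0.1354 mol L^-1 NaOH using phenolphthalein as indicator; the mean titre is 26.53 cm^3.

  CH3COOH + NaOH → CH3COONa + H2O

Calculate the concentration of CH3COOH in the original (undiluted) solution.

n(NaOH) = 0.02653 × 0.1354 = 3.592 × 10^-3 mol
n(CH3COOH) in the aliquot = 3.592 × 10^-3 mol (1:1 ratio)
[CH3COOH]_dilute = 3.592 × 10^-3 / 0.05000 = 0.07184 mol/L
Dilution factor = 500.0 / 19.99 = 25.01
[CH3COOH]_stock = 0.07184 × 25.01 = 1.797 mol/L

1.797 mol/L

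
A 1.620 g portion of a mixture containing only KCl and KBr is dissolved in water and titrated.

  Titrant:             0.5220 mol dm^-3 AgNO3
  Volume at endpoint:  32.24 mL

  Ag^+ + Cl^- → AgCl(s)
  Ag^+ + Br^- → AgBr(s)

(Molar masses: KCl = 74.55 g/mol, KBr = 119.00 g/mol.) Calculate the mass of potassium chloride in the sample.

n(AgNO3) = 0.03224 × 0.5220 = 0.01683 mol
Let x = n(KCl), y = n(KBr).
Titrant: 1x + 1y = 0.01683;  mass: 74.55x + 119.00y = 1.620
Solving, x = 8.609 × 10^-3 mol, y = 8.220 × 10^-3 mol
mass of KCl = 8.609 × 10^-3 × 74.55 = 0.6418 g

0.6418 g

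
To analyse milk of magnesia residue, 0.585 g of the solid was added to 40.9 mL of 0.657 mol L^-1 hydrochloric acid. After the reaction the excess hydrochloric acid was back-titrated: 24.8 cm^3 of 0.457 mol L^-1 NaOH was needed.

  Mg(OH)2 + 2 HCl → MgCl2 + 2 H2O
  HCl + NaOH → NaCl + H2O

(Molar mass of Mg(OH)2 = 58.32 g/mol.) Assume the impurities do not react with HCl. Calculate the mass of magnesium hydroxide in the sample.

n(HCl) added = 0.0409 × 0.657 = 0.0269 mol
n(NaOH) used in back-titration = 0.0248 × 0.457 = 0.0113 mol
n(HCl) left over = 0.0113 mol (1:1 ratio)
n(HCl) consumed by analyte = 0.0269 − 0.0113 = 0.0155 mol
From the 1:2 ratio, n(Mg(OH)2) = 1/2 × 0.0155 = 7.77 × 10^-3 mol
mass of Mg(OH)2 = 7.77 × 10^-3 × 58.32 = 0.453 g

0.453 g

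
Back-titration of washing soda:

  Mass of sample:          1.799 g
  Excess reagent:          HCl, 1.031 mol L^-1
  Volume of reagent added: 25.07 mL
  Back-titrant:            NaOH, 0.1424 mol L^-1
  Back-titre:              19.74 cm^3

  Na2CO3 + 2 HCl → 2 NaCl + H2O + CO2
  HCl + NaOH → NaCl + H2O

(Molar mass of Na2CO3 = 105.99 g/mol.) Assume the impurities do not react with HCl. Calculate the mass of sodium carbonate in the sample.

n(HCl) added = 0.02507 × 1.031 = 0.02585 mol
n(NaOH) used in back-titration = 0.01974 × 0.1424 = 2.811 × 10^-3 mol
n(HCl) left over = 2.811 × 10^-3 mol (1:1 ratio)
n(HCl) consumed by analyte = 0.02585 − 2.811 × 10^-3 = 0.02304 mol
From the 1:2 ratio, n(Na2CO3) = 1/2 × 0.02304 = 0.01152 mol
mass of Na2CO3 = 0.01152 × 105.99 = 1.221 g

1.221 g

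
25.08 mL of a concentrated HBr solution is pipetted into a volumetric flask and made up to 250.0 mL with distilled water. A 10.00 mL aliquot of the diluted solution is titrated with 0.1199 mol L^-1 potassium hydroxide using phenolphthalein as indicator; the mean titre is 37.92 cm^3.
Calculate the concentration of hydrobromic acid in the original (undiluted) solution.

4.532 mol/L

HBr + KOH → KBr + H2O
n(KOH) = 0.03792 × 0.1199 = 4.547 × 10^-3 mol
n(HBr) in the aliquot = 4.547 × 10^-3 mol (1:1 ratio)
[HBr]_dilute = 4.547 × 10^-3 / 0.01000 = 0.4547 mol/L
Dilution factor = 250.0 / 25.08 = 9.968
[HBr]_stock = 0.4547 × 9.968 = 4.532 mol/L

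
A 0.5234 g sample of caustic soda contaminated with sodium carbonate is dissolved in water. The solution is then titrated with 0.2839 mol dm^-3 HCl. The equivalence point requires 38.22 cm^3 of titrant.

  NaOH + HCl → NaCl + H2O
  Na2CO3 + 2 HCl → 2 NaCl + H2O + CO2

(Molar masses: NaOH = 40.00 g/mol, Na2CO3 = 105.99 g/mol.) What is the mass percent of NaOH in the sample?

n(HCl) = 0.03822 × 0.2839 = 0.01085 mol
Let x = n(NaOH), y = n(Na2CO3).
Titrant: 1x + 2y = 0.01085;  mass: 40.00x + 105.99y = 0.5234
Solving, x = 3.973 × 10^-3 mol, y = 3.439 × 10^-3 mol
mass of NaOH = 3.973 × 10^-3 × 40.00 = 0.1589 g
% NaOH = 0.1589 / 0.5234 × 100 = 30.36 %

30.36 %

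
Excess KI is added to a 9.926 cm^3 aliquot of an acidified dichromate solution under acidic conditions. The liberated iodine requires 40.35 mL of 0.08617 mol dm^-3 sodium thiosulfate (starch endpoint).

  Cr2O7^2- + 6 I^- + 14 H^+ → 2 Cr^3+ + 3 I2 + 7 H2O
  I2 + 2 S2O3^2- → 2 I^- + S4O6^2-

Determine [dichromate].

n(S2O3^2-) = 0.04035 × 0.08617 = 3.477 × 10^-3 mol
n(I2) = n(S2O3^2-)/2 = 1.738 × 10^-3 mol
From the 1:3 ratio, n(Cr2O7^2-) in the aliquot = 1/3 × 1.738 × 10^-3 = 5.795 × 10^-4 mol
[Cr2O7^2-] = 5.795 × 10^-4 / 0.009926 = 0.05838 mol/L

0.05838 mol/L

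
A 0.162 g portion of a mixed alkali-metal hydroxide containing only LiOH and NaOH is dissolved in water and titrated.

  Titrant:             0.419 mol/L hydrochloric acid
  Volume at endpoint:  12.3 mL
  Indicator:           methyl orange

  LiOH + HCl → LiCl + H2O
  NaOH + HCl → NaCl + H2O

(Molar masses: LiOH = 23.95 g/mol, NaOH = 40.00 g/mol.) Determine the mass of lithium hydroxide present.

n(HCl) = 0.0123 × 0.419 = 5.15 × 10^-3 mol
Let x = n(LiOH), y = n(NaOH).
Titrant: 1x + 1y = 5.15 × 10^-3;  mass: 23.95x + 40.00y = 0.162
Solving, x = 2.75 × 10^-3 mol, y = 2.40 × 10^-3 mol
mass of LiOH = 2.75 × 10^-3 × 23.95 = 0.0659 g

0.0659 g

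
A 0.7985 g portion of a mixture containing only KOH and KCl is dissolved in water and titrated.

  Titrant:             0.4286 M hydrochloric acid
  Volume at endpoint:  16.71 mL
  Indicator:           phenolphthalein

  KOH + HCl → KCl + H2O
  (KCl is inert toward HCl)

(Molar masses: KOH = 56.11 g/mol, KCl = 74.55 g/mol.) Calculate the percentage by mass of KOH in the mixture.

50.33 %

n(HCl) = 0.01671 × 0.4286 = 7.162 × 10^-3 mol
Let x = n(KOH), y = n(KCl).
Titrant: 1x = 7.162 × 10^-3;  mass: 56.11x + 74.55y = 0.7985
Solving, x = 7.162 × 10^-3 mol, y = 5.321 × 10^-3 mol
mass of KOH = 7.162 × 10^-3 × 56.11 = 0.4019 g
% KOH = 0.4019 / 0.7985 × 100 = 50.33 %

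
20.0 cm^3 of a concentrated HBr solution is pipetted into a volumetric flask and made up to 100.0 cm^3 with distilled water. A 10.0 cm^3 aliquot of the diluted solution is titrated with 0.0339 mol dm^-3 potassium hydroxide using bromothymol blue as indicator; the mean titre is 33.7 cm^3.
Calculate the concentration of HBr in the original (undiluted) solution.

HBr + KOH → KBr + H2O
n(KOH) = 0.0337 × 0.0339 = 1.14 × 10^-3 mol
n(HBr) in the aliquot = 1.14 × 10^-3 mol (1:1 ratio)
[HBr]_dilute = 1.14 × 10^-3 / 0.0100 = 0.114 mol/L
Dilution factor = 100.0 / 20.0 = 5.000
[HBr]_stock = 0.114 × 5.000 = 0.571 mol/L

0.571 mol/L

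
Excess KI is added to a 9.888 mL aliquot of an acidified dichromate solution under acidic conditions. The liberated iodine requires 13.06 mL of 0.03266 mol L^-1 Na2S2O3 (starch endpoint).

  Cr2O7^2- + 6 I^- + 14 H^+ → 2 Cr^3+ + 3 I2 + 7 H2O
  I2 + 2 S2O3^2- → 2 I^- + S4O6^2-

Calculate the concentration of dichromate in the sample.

n(S2O3^2-) = 0.01306 × 0.03266 = 4.265 × 10^-4 mol
n(I2) = n(S2O3^2-)/2 = 2.133 × 10^-4 mol
From the 1:3 ratio, n(Cr2O7^2-) in the aliquot = 1/3 × 2.133 × 10^-4 = 7.109 × 10^-5 mol
[Cr2O7^2-] = 7.109 × 10^-5 / 0.009888 = 0.007190 mol/L

0.007190 mol/L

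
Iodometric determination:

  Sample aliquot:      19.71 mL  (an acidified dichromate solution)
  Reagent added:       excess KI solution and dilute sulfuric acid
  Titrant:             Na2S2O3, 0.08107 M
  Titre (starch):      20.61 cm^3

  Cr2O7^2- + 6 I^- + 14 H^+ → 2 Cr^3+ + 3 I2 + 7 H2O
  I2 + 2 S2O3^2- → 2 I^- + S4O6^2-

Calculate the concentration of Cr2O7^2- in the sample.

n(S2O3^2-) = 0.02061 × 0.08107 = 1.671 × 10^-3 mol
n(I2) = n(S2O3^2-)/2 = 8.354 × 10^-4 mol
From the 1:3 ratio, n(Cr2O7^2-) in the aliquot = 1/3 × 8.354 × 10^-4 = 2.785 × 10^-4 mol
[Cr2O7^2-] = 2.785 × 10^-4 / 0.01971 = 0.01413 mol/L

0.01413 M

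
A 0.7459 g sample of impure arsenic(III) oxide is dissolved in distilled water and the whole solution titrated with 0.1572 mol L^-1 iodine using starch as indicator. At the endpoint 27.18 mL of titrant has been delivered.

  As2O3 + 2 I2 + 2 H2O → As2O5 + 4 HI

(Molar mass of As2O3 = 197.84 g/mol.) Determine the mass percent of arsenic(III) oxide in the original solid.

56.66 %

n(I2) = 0.02718 L × 0.1572 mol/L = 4.273 × 10^-3 mol
From the 1:2 ratio, n(As2O3) = 1/2 × 4.273 × 10^-3 = 2.136 × 10^-3 mol
mass of As2O3 = 2.136 × 10^-3 × 197.84 g/mol = 0.4227 g
% As2O3 = 0.4227 / 0.7459 × 100 = 56.66 %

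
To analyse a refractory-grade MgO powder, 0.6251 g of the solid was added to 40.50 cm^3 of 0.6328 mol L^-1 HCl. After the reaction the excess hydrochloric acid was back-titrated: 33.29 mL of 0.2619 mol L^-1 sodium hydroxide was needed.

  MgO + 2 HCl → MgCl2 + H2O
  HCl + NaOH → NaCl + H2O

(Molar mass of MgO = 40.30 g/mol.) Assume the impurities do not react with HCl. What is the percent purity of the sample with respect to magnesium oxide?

54.51 %

n(HCl) added = 0.04050 × 0.6328 = 0.02563 mol
n(NaOH) used in back-titration = 0.03329 × 0.2619 = 8.719 × 10^-3 mol
n(HCl) left over = 8.719 × 10^-3 mol (1:1 ratio)
n(HCl) consumed by analyte = 0.02563 − 8.719 × 10^-3 = 0.01691 mol
From the 1:2 ratio, n(MgO) = 1/2 × 0.01691 = 8.455 × 10^-3 mol
mass of MgO = 8.455 × 10^-3 × 40.30 = 0.3407 g
% MgO = 0.3407 / 0.6251 × 100 = 54.51 %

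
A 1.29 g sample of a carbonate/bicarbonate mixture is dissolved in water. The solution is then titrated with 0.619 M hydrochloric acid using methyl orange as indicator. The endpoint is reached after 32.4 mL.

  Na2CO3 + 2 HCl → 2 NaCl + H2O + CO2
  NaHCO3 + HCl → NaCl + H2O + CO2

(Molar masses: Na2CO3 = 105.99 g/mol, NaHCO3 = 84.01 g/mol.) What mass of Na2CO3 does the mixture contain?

n(HCl) = 0.0324 × 0.619 = 0.0201 mol
Let x = n(Na2CO3), y = n(NaHCO3).
Titrant: 2x + 1y = 0.0201;  mass: 105.99x + 84.01y = 1.29
Solving, x = 6.37 × 10^-3 mol, y = 7.32 × 10^-3 mol
mass of Na2CO3 = 6.37 × 10^-3 × 105.99 = 0.675 g

0.675 g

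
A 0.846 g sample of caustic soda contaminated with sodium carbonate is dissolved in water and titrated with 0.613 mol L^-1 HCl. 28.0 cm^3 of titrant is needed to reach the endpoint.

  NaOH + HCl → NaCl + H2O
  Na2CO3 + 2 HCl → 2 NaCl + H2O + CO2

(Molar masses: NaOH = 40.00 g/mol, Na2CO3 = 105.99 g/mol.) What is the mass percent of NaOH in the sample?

n(HCl) = 0.0280 × 0.613 = 0.0172 mol
Let x = n(NaOH), y = n(Na2CO3).
Titrant: 1x + 2y = 0.0172;  mass: 40.00x + 105.99y = 0.846
Solving, x = 4.89 × 10^-3 mol, y = 6.13 × 10^-3 mol
mass of NaOH = 4.89 × 10^-3 × 40.00 = 0.196 g
% NaOH = 0.196 / 0.846 × 100 = 23.1 %

23.1 %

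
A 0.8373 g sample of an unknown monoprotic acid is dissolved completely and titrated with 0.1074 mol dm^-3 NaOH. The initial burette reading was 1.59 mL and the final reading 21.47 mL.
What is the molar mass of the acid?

n(NaOH) = 0.01988 L × 0.1074 mol/L = 2.135 × 10^-3 mol
n(HA) = 2.135 × 10^-3 mol (1:1 ratio)
M = m / n = 0.8373 g / 2.135 × 10^-3 mol = 392.2 g/mol

392.2 g/mol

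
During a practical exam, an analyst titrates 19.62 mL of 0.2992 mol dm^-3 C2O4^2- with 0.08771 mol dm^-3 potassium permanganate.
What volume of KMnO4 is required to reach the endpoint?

26.77 mL

2 MnO4^- + 5 C2O4^2- + 16 H^+ → 2 Mn^2+ + 10 CO2 + 8 H2O
n(C2O4^2-) = 0.01962 L × 0.2992 mol/L = 5.870 × 10^-3 mol
From the 2:5 stoichiometry, n(KMnO4) = 2/5 × 5.870 × 10^-3 = 2.348 × 10^-3 mol
V(KMnO4) = 2.348 × 10^-3 mol / 0.08771 mol/L = 0.02677 L = 26.77 mL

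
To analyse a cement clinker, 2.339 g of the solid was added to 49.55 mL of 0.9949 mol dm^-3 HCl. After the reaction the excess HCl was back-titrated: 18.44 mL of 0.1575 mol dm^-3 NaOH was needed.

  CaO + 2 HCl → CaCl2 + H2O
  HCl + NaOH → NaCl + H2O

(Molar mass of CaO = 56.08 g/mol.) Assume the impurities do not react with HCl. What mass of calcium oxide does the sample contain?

n(HCl) added = 0.04955 × 0.9949 = 0.04930 mol
n(NaOH) used in back-titration = 0.01844 × 0.1575 = 2.904 × 10^-3 mol
n(HCl) left over = 2.904 × 10^-3 mol (1:1 ratio)
n(HCl) consumed by analyte = 0.04930 − 2.904 × 10^-3 = 0.04639 mol
From the 1:2 ratio, n(CaO) = 1/2 × 0.04639 = 0.02320 mol
mass of CaO = 0.02320 × 56.08 = 1.301 g

1.301 g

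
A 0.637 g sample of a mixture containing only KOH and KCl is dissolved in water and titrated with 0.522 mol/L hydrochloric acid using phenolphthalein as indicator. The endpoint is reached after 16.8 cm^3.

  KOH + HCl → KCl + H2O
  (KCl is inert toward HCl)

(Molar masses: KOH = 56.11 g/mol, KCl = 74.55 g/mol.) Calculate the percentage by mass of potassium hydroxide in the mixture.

77.2 %

n(HCl) = 0.0168 × 0.522 = 8.77 × 10^-3 mol
Let x = n(KOH), y = n(KCl).
Titrant: 1x = 8.77 × 10^-3;  mass: 56.11x + 74.55y = 0.637
Solving, x = 8.77 × 10^-3 mol, y = 1.94 × 10^-3 mol
mass of KOH = 8.77 × 10^-3 × 56.11 = 0.492 g
% KOH = 0.492 / 0.637 × 100 = 77.2 %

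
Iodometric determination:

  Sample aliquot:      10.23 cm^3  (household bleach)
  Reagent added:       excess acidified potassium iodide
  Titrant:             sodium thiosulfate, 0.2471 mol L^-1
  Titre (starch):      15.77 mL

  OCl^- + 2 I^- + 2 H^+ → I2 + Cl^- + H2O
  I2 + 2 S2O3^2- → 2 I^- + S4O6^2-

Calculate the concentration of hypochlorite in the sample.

n(S2O3^2-) = 0.01577 × 0.2471 = 3.897 × 10^-3 mol
n(I2) = n(S2O3^2-)/2 = 1.948 × 10^-3 mol
n(OCl^-) in the aliquot = 1.948 × 10^-3 mol (1:1 ratio)
[OCl^-] = 1.948 × 10^-3 / 0.01023 = 0.1905 mol/L

0.1905 mol/L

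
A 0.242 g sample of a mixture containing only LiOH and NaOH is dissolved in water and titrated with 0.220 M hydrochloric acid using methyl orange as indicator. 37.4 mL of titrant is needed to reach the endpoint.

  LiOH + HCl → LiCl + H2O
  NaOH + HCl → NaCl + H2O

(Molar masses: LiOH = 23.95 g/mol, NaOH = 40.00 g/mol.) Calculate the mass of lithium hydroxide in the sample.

n(HCl) = 0.0374 × 0.220 = 8.23 × 10^-3 mol
Let x = n(LiOH), y = n(NaOH).
Titrant: 1x + 1y = 8.23 × 10^-3;  mass: 23.95x + 40.00y = 0.242
Solving, x = 5.43 × 10^-3 mol, y = 2.80 × 10^-3 mol
mass of LiOH = 5.43 × 10^-3 × 23.95 = 0.130 g

0.130 g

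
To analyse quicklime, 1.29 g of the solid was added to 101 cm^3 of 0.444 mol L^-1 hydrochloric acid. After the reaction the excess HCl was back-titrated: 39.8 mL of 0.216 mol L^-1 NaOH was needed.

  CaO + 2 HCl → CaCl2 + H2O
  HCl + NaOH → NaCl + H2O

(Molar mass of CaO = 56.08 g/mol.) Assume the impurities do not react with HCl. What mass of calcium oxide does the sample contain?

n(HCl) added = 0.101 × 0.444 = 0.0448 mol
n(NaOH) used in back-titration = 0.0398 × 0.216 = 8.60 × 10^-3 mol
n(HCl) left over = 8.60 × 10^-3 mol (1:1 ratio)
n(HCl) consumed by analyte = 0.0448 − 8.60 × 10^-3 = 0.0362 mol
From the 1:2 ratio, n(CaO) = 1/2 × 0.0362 = 0.0181 mol
mass of CaO = 0.0181 × 56.08 = 1.02 g

1.02 g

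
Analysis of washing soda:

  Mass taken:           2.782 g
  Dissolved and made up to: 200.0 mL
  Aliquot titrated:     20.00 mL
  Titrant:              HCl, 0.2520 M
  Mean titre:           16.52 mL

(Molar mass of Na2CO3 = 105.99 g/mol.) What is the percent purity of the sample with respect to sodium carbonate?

Na2CO3 + 2 HCl → 2 NaCl + H2O + CO2
n(HCl) per titration = 0.01652 × 0.2520 = 4.163 × 10^-3 mol
From the 1:2 ratio, n(Na2CO3) in each aliquot = 1/2 × 4.163 × 10^-3 = 2.082 × 10^-3 mol
n(Na2CO3) in the whole flask = 2.082 × 10^-3 × 200.0/20.00 = 0.02082 mol
mass of Na2CO3 = 0.02082 × 105.99 = 2.206 g
% Na2CO3 = 2.206 / 2.782 × 100 = 79.30 %

79.30 %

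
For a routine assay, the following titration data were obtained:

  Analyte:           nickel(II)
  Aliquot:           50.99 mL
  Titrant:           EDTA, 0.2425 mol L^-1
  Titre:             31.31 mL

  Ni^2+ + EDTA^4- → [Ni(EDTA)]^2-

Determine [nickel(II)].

0.1489 mol/L

n(EDTA) = 0.03131 L × 0.2425 mol/L = 7.593 × 10^-3 mol
n(Ni2+) = 7.593 × 10^-3 mol (1:1 mole ratio)
[Ni2+] = 7.593 × 10^-3 mol / 0.05099 L = 0.1489 mol/L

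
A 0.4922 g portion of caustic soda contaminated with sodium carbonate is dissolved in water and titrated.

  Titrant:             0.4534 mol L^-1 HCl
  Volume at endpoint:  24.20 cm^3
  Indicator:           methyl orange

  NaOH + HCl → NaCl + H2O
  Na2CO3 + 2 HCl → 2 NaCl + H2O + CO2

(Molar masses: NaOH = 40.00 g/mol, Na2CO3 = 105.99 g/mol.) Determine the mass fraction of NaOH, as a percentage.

55.83 %

n(HCl) = 0.02420 × 0.4534 = 0.01097 mol
Let x = n(NaOH), y = n(Na2CO3).
Titrant: 1x + 2y = 0.01097;  mass: 40.00x + 105.99y = 0.4922
Solving, x = 6.870 × 10^-3 mol, y = 2.051 × 10^-3 mol
mass of NaOH = 6.870 × 10^-3 × 40.00 = 0.2748 g
% NaOH = 0.2748 / 0.4922 × 100 = 55.83 %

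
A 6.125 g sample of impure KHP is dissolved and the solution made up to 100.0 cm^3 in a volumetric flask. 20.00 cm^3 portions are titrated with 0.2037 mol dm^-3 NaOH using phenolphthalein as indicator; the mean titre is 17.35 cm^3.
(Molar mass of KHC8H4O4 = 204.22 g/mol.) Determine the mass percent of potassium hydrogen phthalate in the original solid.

KHC8H4O4 + NaOH → KNaC8H4O4 + H2O
n(NaOH) per titration = 0.01735 × 0.2037 = 3.534 × 10^-3 mol
n(KHC8H4O4) in each aliquot = 3.534 × 10^-3 mol (1:1 ratio)
n(KHC8H4O4) in the whole flask = 3.534 × 10^-3 × 100.0/20.00 = 0.01767 mol
mass of KHC8H4O4 = 0.01767 × 204.22 = 3.609 g
% KHC8H4O4 = 3.609 / 6.125 × 100 = 58.92 %

58.92 %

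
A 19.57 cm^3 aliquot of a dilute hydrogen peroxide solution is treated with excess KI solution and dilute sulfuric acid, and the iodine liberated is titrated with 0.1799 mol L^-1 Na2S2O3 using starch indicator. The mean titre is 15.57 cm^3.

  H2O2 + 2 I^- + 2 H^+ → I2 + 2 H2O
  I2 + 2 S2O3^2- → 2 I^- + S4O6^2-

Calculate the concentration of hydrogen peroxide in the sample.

n(S2O3^2-) = 0.01557 × 0.1799 = 2.801 × 10^-3 mol
n(I2) = n(S2O3^2-)/2 = 1.401 × 10^-3 mol
n(H2O2) in the aliquot = 1.401 × 10^-3 mol (1:1 ratio)
[H2O2] = 1.401 × 10^-3 / 0.01957 = 0.07156 mol/L

0.07156 mol/L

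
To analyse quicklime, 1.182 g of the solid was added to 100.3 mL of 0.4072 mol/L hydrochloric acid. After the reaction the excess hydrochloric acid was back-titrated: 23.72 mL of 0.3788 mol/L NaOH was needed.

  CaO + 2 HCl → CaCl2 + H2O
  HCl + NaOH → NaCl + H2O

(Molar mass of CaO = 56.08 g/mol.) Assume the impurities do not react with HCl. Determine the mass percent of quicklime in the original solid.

n(HCl) added = 0.1003 × 0.4072 = 0.04084 mol
n(NaOH) used in back-titration = 0.02372 × 0.3788 = 8.985 × 10^-3 mol
n(HCl) left over = 8.985 × 10^-3 mol (1:1 ratio)
n(HCl) consumed by analyte = 0.04084 − 8.985 × 10^-3 = 0.03186 mol
From the 1:2 ratio, n(CaO) = 1/2 × 0.03186 = 0.01593 mol
mass of CaO = 0.01593 × 56.08 = 0.8933 g
% CaO = 0.8933 / 1.182 × 100 = 75.57 %

75.57 %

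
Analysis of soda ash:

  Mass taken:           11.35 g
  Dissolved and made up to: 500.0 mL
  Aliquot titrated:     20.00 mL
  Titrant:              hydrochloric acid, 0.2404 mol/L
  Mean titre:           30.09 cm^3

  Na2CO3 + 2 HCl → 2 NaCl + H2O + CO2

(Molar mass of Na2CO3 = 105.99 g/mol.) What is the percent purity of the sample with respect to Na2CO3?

n(HCl) per titration = 0.03009 × 0.2404 = 7.234 × 10^-3 mol
From the 1:2 ratio, n(Na2CO3) in each aliquot = 1/2 × 7.234 × 10^-3 = 3.617 × 10^-3 mol
n(Na2CO3) in the whole flask = 3.617 × 10^-3 × 500.0/20.00 = 0.09042 mol
mass of Na2CO3 = 0.09042 × 105.99 = 9.584 g
% Na2CO3 = 9.584 / 11.35 × 100 = 84.44 %

84.44 %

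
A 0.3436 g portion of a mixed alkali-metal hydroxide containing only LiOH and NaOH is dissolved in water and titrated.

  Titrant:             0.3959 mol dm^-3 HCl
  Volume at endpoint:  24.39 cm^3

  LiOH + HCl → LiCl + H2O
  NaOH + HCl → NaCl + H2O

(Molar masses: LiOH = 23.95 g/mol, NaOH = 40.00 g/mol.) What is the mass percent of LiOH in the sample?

18.52 %

n(HCl) = 0.02439 × 0.3959 = 9.656 × 10^-3 mol
Let x = n(LiOH), y = n(NaOH).
Titrant: 1x + 1y = 9.656 × 10^-3;  mass: 23.95x + 40.00y = 0.3436
Solving, x = 2.657 × 10^-3 mol, y = 6.999 × 10^-3 mol
mass of LiOH = 2.657 × 10^-3 × 23.95 = 0.06363 g
% LiOH = 0.06363 / 0.3436 × 100 = 18.52 %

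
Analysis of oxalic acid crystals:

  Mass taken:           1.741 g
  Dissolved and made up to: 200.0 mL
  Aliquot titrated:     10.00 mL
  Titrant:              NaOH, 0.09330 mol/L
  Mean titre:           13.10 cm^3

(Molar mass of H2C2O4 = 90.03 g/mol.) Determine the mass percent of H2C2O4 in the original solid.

H2C2O4 + 2 NaOH → Na2C2O4 + 2 H2O
n(NaOH) per titration = 0.01310 × 0.09330 = 1.222 × 10^-3 mol
From the 1:2 ratio, n(H2C2O4) in each aliquot = 1/2 × 1.222 × 10^-3 = 6.111 × 10^-4 mol
n(H2C2O4) in the whole flask = 6.111 × 10^-4 × 200.0/10.00 = 0.01222 mol
mass of H2C2O4 = 0.01222 × 90.03 = 1.100 g
% H2C2O4 = 1.100 / 1.741 × 100 = 63.20 %

63.20 %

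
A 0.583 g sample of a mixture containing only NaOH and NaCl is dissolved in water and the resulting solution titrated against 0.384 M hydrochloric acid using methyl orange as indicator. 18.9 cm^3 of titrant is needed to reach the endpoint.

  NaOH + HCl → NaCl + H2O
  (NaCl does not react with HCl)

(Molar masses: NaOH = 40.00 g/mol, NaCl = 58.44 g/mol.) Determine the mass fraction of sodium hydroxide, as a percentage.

49.8 %

n(HCl) = 0.0189 × 0.384 = 7.26 × 10^-3 mol
Let x = n(NaOH), y = n(NaCl).
Titrant: 1x = 7.26 × 10^-3;  mass: 40.00x + 58.44y = 0.583
Solving, x = 7.26 × 10^-3 mol, y = 5.01 × 10^-3 mol
mass of NaOH = 7.26 × 10^-3 × 40.00 = 0.290 g
% NaOH = 0.290 / 0.583 × 100 = 49.8 %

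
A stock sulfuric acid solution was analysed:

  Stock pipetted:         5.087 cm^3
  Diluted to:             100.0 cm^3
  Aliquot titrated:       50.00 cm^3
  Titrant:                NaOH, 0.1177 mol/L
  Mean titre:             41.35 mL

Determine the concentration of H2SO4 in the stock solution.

H2SO4 + 2 NaOH → Na2SO4 + 2 H2O
n(NaOH) = 0.04135 × 0.1177 = 4.867 × 10^-3 mol
From the 1:2 ratio, n(H2SO4) in the aliquot = 1/2 × 4.867 × 10^-3 = 2.433 × 10^-3 mol
[H2SO4]_dilute = 2.433 × 10^-3 / 0.05000 = 0.04867 mol/L
Dilution factor = 100.0 / 5.087 = 19.66
[H2SO4]_stock = 0.04867 × 19.66 = 0.9567 mol/L

0.9567 mol/L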